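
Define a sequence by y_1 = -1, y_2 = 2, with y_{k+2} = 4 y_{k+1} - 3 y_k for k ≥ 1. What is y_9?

y_3 = 4(2) - 3(-1) = 11
y_4 = 4(11) - 3(2) = 38
y_5 = 4(38) - 3(11) = 119
y_6 = 4(119) - 3(38) = 362
y_7 = 4(362) - 3(119) = 1091
y_8 = 4(1091) - 3(362) = 3278
y_9 = 4(3278) - 3(1091) = 9839

9839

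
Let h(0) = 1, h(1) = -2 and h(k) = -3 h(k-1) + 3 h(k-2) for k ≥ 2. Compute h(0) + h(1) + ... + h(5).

h(2) = -3·(-2) + 3·1 = 9
h(3) = -3·9 + 3·(-2) = -33
h(4) = -3·(-33) + 3·9 = 126
h(5) = -3·126 + 3·(-33) = -477
Sum = 1 + (-2) + 9 + (-33) + 126 + (-477) = -376

-376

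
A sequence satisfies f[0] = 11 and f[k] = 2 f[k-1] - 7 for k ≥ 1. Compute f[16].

The fixed point is -7/(1 - 2) = 7, so f[k] - 7 = 2(f[k-1] - 7).
Hence f[k] = 4·2^k + 7.
f[16] = 4·2^{16} + 7 = 4·65536 + 7 = 262151.

262151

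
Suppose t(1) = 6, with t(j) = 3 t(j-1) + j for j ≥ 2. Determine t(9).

t(2) = 3(6) + 2 = 20
t(3) = 3(20) + 3 = 63
t(4) = 3(63) + 4 = 193
t(5) = 3(193) + 5 = 584
t(6) = 3(584) + 6 = 1758
t(7) = 3(1758) + 7 = 5281
t(8) = 3(5281) + 8 = 15851
t(9) = 3(15851) + 9 = 47562

47562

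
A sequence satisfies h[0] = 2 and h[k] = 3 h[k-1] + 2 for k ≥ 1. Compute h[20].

The fixed point is 2/(1 - 3) = -1, so h[k] + 1 = 3(h[k-1] + 1).
Hence h[k] = 3·3^k - 1.
h[20] = 3·3^{20} - 1 = 3·3486784401 - 1 = 10460353202.

10460353202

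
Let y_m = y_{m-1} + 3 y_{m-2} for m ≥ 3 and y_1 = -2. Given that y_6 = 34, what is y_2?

4

Let y_2 = z.
y_3 = -6 + z
y_4 = -6 + 4z
y_5 = -24 + 7z
y_6 = -42 + 19z
So -42 + 19z = 34, giving z = 4.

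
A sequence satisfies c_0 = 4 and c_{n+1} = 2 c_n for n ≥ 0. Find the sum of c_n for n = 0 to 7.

c_1 = 2(4) = 8
c_2 = 2(8) = 16
c_3 = 2(16) = 32
c_4 = 2(32) = 64
c_5 = 2(64) = 128
c_6 = 2(128) = 256
c_7 = 2(256) = 512
Sum = 4 + 8 + 16 + 32 + 64 + 128 + 256 + 512 = 1020

1020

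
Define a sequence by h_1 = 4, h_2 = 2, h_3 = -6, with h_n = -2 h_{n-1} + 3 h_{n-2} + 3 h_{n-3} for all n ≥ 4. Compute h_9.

-4122

h_4 = -2·(-6) + 3·2 + 3·4 = 30
h_5 = -2·30 + 3·(-6) + 3·2 = -72
h_6 = -2·(-72) + 3·30 + 3·(-6) = 216
h_7 = -2·216 + 3·(-72) + 3·30 = -558
h_8 = -2·(-558) + 3·216 + 3·(-72) = 1548
h_9 = -2·1548 + 3·(-558) + 3·216 = -4122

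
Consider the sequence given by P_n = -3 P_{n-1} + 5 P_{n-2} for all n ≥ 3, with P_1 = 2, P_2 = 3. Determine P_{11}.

P_3 = -3·3 + 5·2 = 1
P_4 = -3·1 + 5·3 = 12
P_5 = -3·12 + 5·1 = -31
P_6 = -3·(-31) + 5·12 = 153
P_7 = -3·153 + 5·(-31) = -614
P_8 = -3·(-614) + 5·153 = 2607
P_9 = -3·2607 + 5·(-614) = -10891
P_{10} = -3·(-10891) + 5·2607 = 45708
P_{11} = -3·45708 + 5·(-10891) = -191579

-191579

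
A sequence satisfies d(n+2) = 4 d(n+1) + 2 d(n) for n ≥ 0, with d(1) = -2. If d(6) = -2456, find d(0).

Let d(0) = y.
d(2) = -8 + 2y
d(3) = -36 + 8y
d(4) = -160 + 36y
d(5) = -712 + 160y
d(6) = -3168 + 712y
So -3168 + 712y = -2456, giving y = 1.

1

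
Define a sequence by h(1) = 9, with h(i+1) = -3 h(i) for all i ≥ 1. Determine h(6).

-2187

h(2) = -3(9) = -27
h(3) = -3(-27) = 81
h(4) = -3(81) = -243
h(5) = -3(-243) = 729
h(6) = -3(729) = -2187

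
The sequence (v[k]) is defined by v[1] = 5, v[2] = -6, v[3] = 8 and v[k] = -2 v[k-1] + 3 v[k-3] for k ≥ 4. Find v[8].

v[4] = -2·8 + 3·5 = -1
v[5] = -2·(-1) + 3·(-6) = -16
v[6] = -2·(-16) + 3·8 = 56
v[7] = -2·56 + 3·(-1) = -115
v[8] = -2·(-115) + 3·(-16) = 182

182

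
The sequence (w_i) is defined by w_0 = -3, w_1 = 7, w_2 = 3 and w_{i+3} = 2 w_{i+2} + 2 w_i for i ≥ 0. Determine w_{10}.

w_3 = 2*3 + 2*(-3) = 0
w_4 = 2*0 + 2*7 = 14
w_5 = 2*14 + 2*3 = 34
w_6 = 2*34 + 2*0 = 68
w_7 = 2*68 + 2*14 = 164
w_8 = 2*164 + 2*34 = 396
w_9 = 2*396 + 2*68 = 928
w_{10} = 2*928 + 2*164 = 2184

2184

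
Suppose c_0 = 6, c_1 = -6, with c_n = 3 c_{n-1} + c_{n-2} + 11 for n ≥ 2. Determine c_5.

c_2 = 3·(-6) + 6 + 11 = -1
c_3 = 3·(-1) + (-6) + 11 = 2
c_4 = 3·2 + (-1) + 11 = 16
c_5 = 3·16 + 2 + 11 = 61

61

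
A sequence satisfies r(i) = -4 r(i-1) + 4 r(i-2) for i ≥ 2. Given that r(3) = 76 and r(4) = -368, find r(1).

Rearranging, r(i-2) = (r(i) + 4 r(i-1)) / 4.
r(2) = (-368 + 4*76) / 4 = -64/4 = -16
r(1) = (76 + 4*(-16)) / 4 = 12/4 = 3

3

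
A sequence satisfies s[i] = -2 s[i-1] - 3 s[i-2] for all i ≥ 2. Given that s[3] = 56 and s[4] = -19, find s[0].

9

Rearranging, s[i-2] = (s[i] + 2 s[i-1]) / -3.
s[2] = (-19 + 2(56)) / -3 = 93/-3 = -31
s[1] = (56 + 2(-31)) / -3 = -6/-3 = 2
s[0] = (-31 + 2(2)) / -3 = -27/-3 = 9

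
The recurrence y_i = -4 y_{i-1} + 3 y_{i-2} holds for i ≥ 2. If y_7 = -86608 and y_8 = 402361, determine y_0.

Rearranging, y_{i-2} = (y_i + 4 y_{i-1}) / 3.
y_6 = (402361 + 4·(-86608)) / 3 = 55929/3 = 18643
y_5 = (-86608 + 4·18643) / 3 = -12036/3 = -4012
y_4 = (18643 + 4·(-4012)) / 3 = 2595/3 = 865
y_3 = (-4012 + 4·865) / 3 = -552/3 = -184
y_2 = (865 + 4·(-184)) / 3 = 129/3 = 43
y_1 = (-184 + 4·43) / 3 = -12/3 = -4
y_0 = (43 + 4·(-4)) / 3 = 27/3 = 9

9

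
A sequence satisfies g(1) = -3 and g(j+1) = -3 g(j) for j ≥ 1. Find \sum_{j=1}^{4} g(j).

60

g(2) = -3(-3) = 9
g(3) = -3(9) = -27
g(4) = -3(-27) = 81
Sum = (-3) + 9 + (-27) + 81 = 60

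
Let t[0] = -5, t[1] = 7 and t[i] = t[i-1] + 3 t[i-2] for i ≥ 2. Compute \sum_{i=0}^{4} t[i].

t[2] = 7 + 3*(-5) = -8
t[3] = (-8) + 3*7 = 13
t[4] = 13 + 3*(-8) = -11
Sum = (-5) + 7 + (-8) + 13 + (-11) = -4

-4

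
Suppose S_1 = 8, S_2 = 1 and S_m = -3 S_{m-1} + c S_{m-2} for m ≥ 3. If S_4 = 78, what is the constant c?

-3

S_3 = -3 + 8c
S_4 = 9 - 23c
So 9 - 23c = 78, giving c = -3.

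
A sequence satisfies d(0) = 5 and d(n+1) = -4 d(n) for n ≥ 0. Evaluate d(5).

d(1) = -4·5 = -20
d(2) = -4·(-20) = 80
d(3) = -4·80 = -320
d(4) = -4·(-320) = 1280
d(5) = -4·1280 = -5120

-5120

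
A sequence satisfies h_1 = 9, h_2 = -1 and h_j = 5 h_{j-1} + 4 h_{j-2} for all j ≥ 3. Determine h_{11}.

h_3 = 5·(-1) + 4·9 = 31
h_4 = 5·31 + 4·(-1) = 151
h_5 = 5·151 + 4·31 = 879
h_6 = 5·879 + 4·151 = 4999
h_7 = 5·4999 + 4·879 = 28511
h_8 = 5·28511 + 4·4999 = 162551
h_9 = 5·162551 + 4·28511 = 926799
h_{10} = 5·926799 + 4·162551 = 5284199
h_{11} = 5·5284199 + 4·926799 = 30128191

30128191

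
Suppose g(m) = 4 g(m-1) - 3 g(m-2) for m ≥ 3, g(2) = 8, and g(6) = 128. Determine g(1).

7

Let g(1) = z.
g(3) = 32 - 3z
g(4) = 104 - 12z
g(5) = 320 - 39z
g(6) = 968 - 120z
So 968 - 120z = 128, giving z = 7.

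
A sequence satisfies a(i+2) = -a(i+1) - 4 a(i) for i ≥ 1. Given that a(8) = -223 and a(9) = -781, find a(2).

Rearranging, a(i-2) = (a(i) + a(i-1)) / -4.
a(7) = (-781 + (-223)) / -4 = -1004/-4 = 251
a(6) = (-223 + 251) / -4 = 28/-4 = -7
a(5) = (251 + (-7)) / -4 = 244/-4 = -61
a(4) = (-7 + (-61)) / -4 = -68/-4 = 17
a(3) = (-61 + 17) / -4 = -44/-4 = 11
a(2) = (17 + 11) / -4 = 28/-4 = -7

-7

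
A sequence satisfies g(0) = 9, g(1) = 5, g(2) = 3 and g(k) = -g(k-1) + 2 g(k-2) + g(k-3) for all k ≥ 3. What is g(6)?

g(3) = -3 + 2*5 + 9 = 16
g(4) = -16 + 2*3 + 5 = -5
g(5) = -(-5) + 2*16 + 3 = 40
g(6) = -40 + 2*(-5) + 16 = -34

-34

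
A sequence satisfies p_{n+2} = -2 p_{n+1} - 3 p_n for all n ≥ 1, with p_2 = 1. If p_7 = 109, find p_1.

Let p_1 = y.
p_3 = -2 - 3y
p_4 = 1 + 6y
p_5 = 4 - 3y
p_6 = -11 - 12y
p_7 = 10 + 33y
So 10 + 33y = 109, giving y = 3.

3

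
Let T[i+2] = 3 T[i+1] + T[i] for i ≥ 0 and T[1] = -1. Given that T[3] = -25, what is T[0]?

-5

Let T[0] = z.
T[2] = -3 + z
T[3] = -10 + 3z
So -10 + 3z = -25, giving z = -5.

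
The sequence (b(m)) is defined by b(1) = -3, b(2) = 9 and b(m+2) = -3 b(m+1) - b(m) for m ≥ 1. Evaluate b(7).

b(3) = -3*9 - (-3) = -24
b(4) = -3*(-24) - 9 = 63
b(5) = -3*63 - (-24) = -165
b(6) = -3*(-165) - 63 = 432
b(7) = -3*432 - (-165) = -1131

-1131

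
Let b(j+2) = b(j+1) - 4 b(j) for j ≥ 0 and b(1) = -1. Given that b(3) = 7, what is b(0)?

Let b(0) = x.
b(2) = -1 - 4x
b(3) = 3 - 4x
So 3 - 4x = 7, giving x = -1.

-1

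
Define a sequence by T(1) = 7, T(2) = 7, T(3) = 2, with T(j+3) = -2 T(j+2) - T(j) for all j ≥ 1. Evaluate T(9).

362

T(4) = -2·2 - 7 = -11
T(5) = -2·(-11) - 7 = 15
T(6) = -2·15 - 2 = -32
T(7) = -2·(-32) - (-11) = 75
T(8) = -2·75 - 15 = -165
T(9) = -2·(-165) - (-32) = 362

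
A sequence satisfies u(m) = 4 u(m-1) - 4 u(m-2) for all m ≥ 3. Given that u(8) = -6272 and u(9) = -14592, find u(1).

Rearranging, u(m-2) = (u(m) - 4 u(m-1)) / -4.
u(7) = (-14592 - 4(-6272)) / -4 = 10496/-4 = -2624
u(6) = (-6272 - 4(-2624)) / -4 = 4224/-4 = -1056
u(5) = (-2624 - 4(-1056)) / -4 = 1600/-4 = -400
u(4) = (-1056 - 4(-400)) / -4 = 544/-4 = -136
u(3) = (-400 - 4(-136)) / -4 = 144/-4 = -36
u(2) = (-136 - 4(-36)) / -4 = 8/-4 = -2
u(1) = (-36 - 4(-2)) / -4 = -28/-4 = 7

7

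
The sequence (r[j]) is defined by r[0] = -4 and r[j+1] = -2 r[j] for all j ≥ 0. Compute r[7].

512

r[1] = -2·(-4) = 8
r[2] = -2·8 = -16
r[3] = -2·(-16) = 32
r[4] = -2·32 = -64
r[5] = -2·(-64) = 128
r[6] = -2·128 = -256
r[7] = -2·(-256) = 512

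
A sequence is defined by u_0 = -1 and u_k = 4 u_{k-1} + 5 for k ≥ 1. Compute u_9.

u_1 = 4·(-1) + 5 = 1
u_2 = 4·1 + 5 = 9
u_3 = 4·9 + 5 = 41
u_4 = 4·41 + 5 = 169
u_5 = 4·169 + 5 = 681
u_6 = 4·681 + 5 = 2729
u_7 = 4·2729 + 5 = 10921
u_8 = 4·10921 + 5 = 43689
u_9 = 4·43689 + 5 = 174761

174761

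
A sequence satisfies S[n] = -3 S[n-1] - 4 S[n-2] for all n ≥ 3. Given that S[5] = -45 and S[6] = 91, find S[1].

Rearranging, S[n-2] = (S[n] + 3 S[n-1]) / -4.
S[4] = (91 + 3·(-45)) / -4 = -44/-4 = 11
S[3] = (-45 + 3·11) / -4 = -12/-4 = 3
S[2] = (11 + 3·3) / -4 = 20/-4 = -5
S[1] = (3 + 3·(-5)) / -4 = -12/-4 = 3

3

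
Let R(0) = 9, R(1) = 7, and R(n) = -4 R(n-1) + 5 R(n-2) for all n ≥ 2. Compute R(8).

130217

R(2) = -4(7) + 5(9) = 17
R(3) = -4(17) + 5(7) = -33
R(4) = -4(-33) + 5(17) = 217
R(5) = -4(217) + 5(-33) = -1033
R(6) = -4(-1033) + 5(217) = 5217
R(7) = -4(5217) + 5(-1033) = -26033
R(8) = -4(-26033) + 5(5217) = 130217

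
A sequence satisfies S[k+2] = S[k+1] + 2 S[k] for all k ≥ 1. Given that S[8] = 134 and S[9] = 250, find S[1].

Rearranging, S[k-2] = (S[k] - S[k-1]) / 2.
S[7] = (250 - 134) / 2 = 116/2 = 58
S[6] = (134 - 58) / 2 = 76/2 = 38
S[5] = (58 - 38) / 2 = 20/2 = 10
S[4] = (38 - 10) / 2 = 28/2 = 14
S[3] = (10 - 14) / 2 = -4/2 = -2
S[2] = (14 - (-2)) / 2 = 16/2 = 8
S[1] = (-2 - 8) / 2 = -10/2 = -5

-5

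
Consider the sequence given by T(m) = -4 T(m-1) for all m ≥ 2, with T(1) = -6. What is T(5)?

-1536

T(2) = -4·(-6) = 24
T(3) = -4·24 = -96
T(4) = -4·(-96) = 384
T(5) = -4·384 = -1536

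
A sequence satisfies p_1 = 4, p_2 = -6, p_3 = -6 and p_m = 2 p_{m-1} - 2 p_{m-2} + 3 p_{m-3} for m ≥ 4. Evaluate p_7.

p_4 = 2·(-6) - 2·(-6) + 3·4 = 12
p_5 = 2·12 - 2·(-6) + 3·(-6) = 18
p_6 = 2·18 - 2·12 + 3·(-6) = -6
p_7 = 2·(-6) - 2·18 + 3·12 = -12

-12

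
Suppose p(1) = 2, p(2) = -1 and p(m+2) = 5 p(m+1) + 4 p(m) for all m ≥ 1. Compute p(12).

13031051

p(3) = 5·(-1) + 4·2 = 3
p(4) = 5·3 + 4·(-1) = 11
p(5) = 5·11 + 4·3 = 67
p(6) = 5·67 + 4·11 = 379
p(7) = 5·379 + 4·67 = 2163
p(8) = 5·2163 + 4·379 = 12331
p(9) = 5·12331 + 4·2163 = 70307
p(10) = 5·70307 + 4·12331 = 400859
p(11) = 5·400859 + 4·70307 = 2285523
p(12) = 5·2285523 + 4·400859 = 13031051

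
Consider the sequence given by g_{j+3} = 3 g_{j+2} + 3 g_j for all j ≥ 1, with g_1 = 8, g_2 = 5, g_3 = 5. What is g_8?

4446

g_4 = 3*5 + 3*8 = 39
g_5 = 3*39 + 3*5 = 132
g_6 = 3*132 + 3*5 = 411
g_7 = 3*411 + 3*39 = 1350
g_8 = 3*1350 + 3*132 = 4446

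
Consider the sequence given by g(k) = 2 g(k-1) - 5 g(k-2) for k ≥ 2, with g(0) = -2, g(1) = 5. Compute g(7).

915

g(2) = 2·5 - 5·(-2) = 20
g(3) = 2·20 - 5·5 = 15
g(4) = 2·15 - 5·20 = -70
g(5) = 2·(-70) - 5·15 = -215
g(6) = 2·(-215) - 5·(-70) = -80
g(7) = 2·(-80) - 5·(-215) = 915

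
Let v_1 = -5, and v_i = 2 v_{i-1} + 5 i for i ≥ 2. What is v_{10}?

v_2 = 2·(-5) + 10 = 0
v_3 = 2·0 + 15 = 15
v_4 = 2·15 + 20 = 50
v_5 = 2·50 + 25 = 125
v_6 = 2·125 + 30 = 280
v_7 = 2·280 + 35 = 595
v_8 = 2·595 + 40 = 1230
v_9 = 2·1230 + 45 = 2505
v_{10} = 2·2505 + 50 = 5060

5060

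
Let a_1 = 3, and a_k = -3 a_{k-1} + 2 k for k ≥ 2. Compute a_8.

a_2 = -3·3 + 4 = -5
a_3 = -3·(-5) + 6 = 21
a_4 = -3·21 + 8 = -55
a_5 = -3·(-55) + 10 = 175
a_6 = -3·175 + 12 = -513
a_7 = -3·(-513) + 14 = 1553
a_8 = -3·1553 + 16 = -4643

-4643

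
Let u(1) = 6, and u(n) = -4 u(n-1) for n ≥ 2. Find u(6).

-6144

u(2) = -4·6 = -24
u(3) = -4·(-24) = 96
u(4) = -4·96 = -384
u(5) = -4·(-384) = 1536
u(6) = -4·1536 = -6144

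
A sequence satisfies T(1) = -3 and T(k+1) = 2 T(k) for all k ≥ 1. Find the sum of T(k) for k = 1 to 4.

T(2) = 2*(-3) = -6
T(3) = 2*(-6) = -12
T(4) = 2*(-12) = -24
Sum = (-3) + (-6) + (-12) + (-24) = -45

-45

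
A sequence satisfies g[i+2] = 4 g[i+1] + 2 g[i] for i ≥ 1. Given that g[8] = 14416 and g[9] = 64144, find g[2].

Rearranging, g[i-2] = (g[i] - 4 g[i-1]) / 2.
g[7] = (64144 - 4(14416)) / 2 = 6480/2 = 3240
g[6] = (14416 - 4(3240)) / 2 = 1456/2 = 728
g[5] = (3240 - 4(728)) / 2 = 328/2 = 164
g[4] = (728 - 4(164)) / 2 = 72/2 = 36
g[3] = (164 - 4(36)) / 2 = 20/2 = 10
g[2] = (36 - 4(10)) / 2 = -4/2 = -2

-2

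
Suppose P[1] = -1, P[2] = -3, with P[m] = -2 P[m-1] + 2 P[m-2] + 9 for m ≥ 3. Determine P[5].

81

P[3] = -2·(-3) + 2·(-1) + 9 = 13
P[4] = -2·13 + 2·(-3) + 9 = -23
P[5] = -2·(-23) + 2·13 + 9 = 81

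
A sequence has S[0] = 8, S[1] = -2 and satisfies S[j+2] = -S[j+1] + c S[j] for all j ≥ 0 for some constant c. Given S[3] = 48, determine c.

-5

S[2] = 2 + 8c
S[3] = -2 - 10c
So -2 - 10c = 48, giving c = -5.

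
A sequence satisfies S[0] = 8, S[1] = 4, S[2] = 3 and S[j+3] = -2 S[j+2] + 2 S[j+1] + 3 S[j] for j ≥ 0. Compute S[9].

S[3] = -2·3 + 2·4 + 3·8 = 26
S[4] = -2·26 + 2·3 + 3·4 = -34
S[5] = -2·(-34) + 2·26 + 3·3 = 129
S[6] = -2·129 + 2·(-34) + 3·26 = -248
S[7] = -2·(-248) + 2·129 + 3·(-34) = 652
S[8] = -2·652 + 2·(-248) + 3·129 = -1413
S[9] = -2·(-1413) + 2·652 + 3·(-248) = 3386

3386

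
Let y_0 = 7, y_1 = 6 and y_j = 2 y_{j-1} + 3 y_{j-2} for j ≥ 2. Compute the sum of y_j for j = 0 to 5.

y_2 = 2(6) + 3(7) = 33
y_3 = 2(33) + 3(6) = 84
y_4 = 2(84) + 3(33) = 267
y_5 = 2(267) + 3(84) = 786
Sum = 7 + 6 + 33 + 84 + 267 + 786 = 1183

1183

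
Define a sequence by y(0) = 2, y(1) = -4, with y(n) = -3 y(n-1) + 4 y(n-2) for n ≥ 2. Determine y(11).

y(2) = -3·(-4) + 4·2 = 20
y(3) = -3·20 + 4·(-4) = -76
y(4) = -3·(-76) + 4·20 = 308
y(5) = -3·308 + 4·(-76) = -1228
y(6) = -3·(-1228) + 4·308 = 4916
y(7) = -3·4916 + 4·(-1228) = -19660
y(8) = -3·(-19660) + 4·4916 = 78644
y(9) = -3·78644 + 4·(-19660) = -314572
y(10) = -3·(-314572) + 4·78644 = 1258292
y(11) = -3·1258292 + 4·(-314572) = -5033164

-5033164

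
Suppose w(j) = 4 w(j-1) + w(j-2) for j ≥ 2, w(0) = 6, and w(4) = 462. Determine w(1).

Let w(1) = v.
w(2) = 6 + 4v
w(3) = 24 + 17v
w(4) = 102 + 72v
So 102 + 72v = 462, giving v = 5.

5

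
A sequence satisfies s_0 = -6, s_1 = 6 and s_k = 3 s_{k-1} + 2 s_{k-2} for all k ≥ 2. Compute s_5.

s_2 = 3(6) + 2(-6) = 6
s_3 = 3(6) + 2(6) = 30
s_4 = 3(30) + 2(6) = 102
s_5 = 3(102) + 2(30) = 366

366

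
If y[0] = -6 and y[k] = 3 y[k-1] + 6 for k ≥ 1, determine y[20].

-10460353206

The fixed point is 6/(1 - 3) = -3, so y[k] + 3 = 3(y[k-1] + 3).
Hence y[k] = -3·3^k - 3.
y[20] = -3·3^{20} - 3 = -3·3486784401 - 3 = -10460353206.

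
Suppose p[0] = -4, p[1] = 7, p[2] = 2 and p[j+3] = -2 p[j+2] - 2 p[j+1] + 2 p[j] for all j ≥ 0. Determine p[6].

-40

p[3] = -2*2 - 2*7 + 2*(-4) = -26
p[4] = -2*(-26) - 2*2 + 2*7 = 62
p[5] = -2*62 - 2*(-26) + 2*2 = -68
p[6] = -2*(-68) - 2*62 + 2*(-26) = -40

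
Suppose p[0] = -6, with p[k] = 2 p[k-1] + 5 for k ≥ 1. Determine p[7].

-133

p[1] = 2*(-6) + 5 = -7
p[2] = 2*(-7) + 5 = -9
p[3] = 2*(-9) + 5 = -13
p[4] = 2*(-13) + 5 = -21
p[5] = 2*(-21) + 5 = -37
p[6] = 2*(-37) + 5 = -69
p[7] = 2*(-69) + 5 = -133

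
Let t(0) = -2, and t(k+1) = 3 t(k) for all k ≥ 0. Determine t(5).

t(1) = 3(-2) = -6
t(2) = 3(-6) = -18
t(3) = 3(-18) = -54
t(4) = 3(-54) = -162
t(5) = 3(-162) = -486

-486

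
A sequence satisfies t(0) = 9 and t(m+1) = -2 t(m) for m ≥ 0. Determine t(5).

-288

t(1) = -2·9 = -18
t(2) = -2·(-18) = 36
t(3) = -2·36 = -72
t(4) = -2·(-72) = 144
t(5) = -2·144 = -288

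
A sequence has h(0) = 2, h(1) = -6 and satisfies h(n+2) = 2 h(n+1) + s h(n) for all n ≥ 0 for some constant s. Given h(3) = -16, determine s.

h(2) = -12 + 2s
h(3) = -24 - 2s
So -24 - 2s = -16, giving s = -4.

-4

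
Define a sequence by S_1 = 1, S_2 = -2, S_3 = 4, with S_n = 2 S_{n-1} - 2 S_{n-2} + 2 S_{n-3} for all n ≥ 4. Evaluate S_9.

S_4 = 2·4 - 2·(-2) + 2·1 = 14
S_5 = 2·14 - 2·4 + 2·(-2) = 16
S_6 = 2·16 - 2·14 + 2·4 = 12
S_7 = 2·12 - 2·16 + 2·14 = 20
S_8 = 2·20 - 2·12 + 2·16 = 48
S_9 = 2·48 - 2·20 + 2·12 = 80

80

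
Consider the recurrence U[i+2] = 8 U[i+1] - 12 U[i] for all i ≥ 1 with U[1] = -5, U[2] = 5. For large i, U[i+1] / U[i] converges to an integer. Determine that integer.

The characteristic equation is r^2 - 8r + 12 = 0, which factors as (r - 6)(r - 2) = 0.
So the roots are 6 and 2. Since |6| > |2| and the coefficient of 6^i is non-zero, the ratio tends to 6.

6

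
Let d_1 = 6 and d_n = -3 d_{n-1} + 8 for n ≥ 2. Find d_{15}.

19131878

The fixed point is 8/(1 + 3) = 2, so d_n - 2 = -3(d_{n-1} - 2).
Hence d_n = 4·(-3)^{n-1} + 2.
d_{15} = 4·(-3)^{14} + 2 = 4·4782969 + 2 = 19131878.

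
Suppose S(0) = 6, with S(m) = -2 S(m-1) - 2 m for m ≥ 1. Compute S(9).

S(1) = -2·6 - 2 = -14
S(2) = -2·(-14) - 4 = 24
S(3) = -2·24 - 6 = -54
S(4) = -2·(-54) - 8 = 100
S(5) = -2·100 - 10 = -210
S(6) = -2·(-210) - 12 = 408
S(7) = -2·408 - 14 = -830
S(8) = -2·(-830) - 16 = 1644
S(9) = -2·1644 - 18 = -3306

-3306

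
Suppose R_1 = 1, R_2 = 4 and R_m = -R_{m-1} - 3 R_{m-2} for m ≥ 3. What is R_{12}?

R_3 = -4 - 3·1 = -7
R_4 = -(-7) - 3·4 = -5
R_5 = -(-5) - 3·(-7) = 26
R_6 = -26 - 3·(-5) = -11
R_7 = -(-11) - 3·26 = -67
R_8 = -(-67) - 3·(-11) = 100
R_9 = -100 - 3·(-67) = 101
R_{10} = -101 - 3·100 = -401
R_{11} = -(-401) - 3·101 = 98
R_{12} = -98 - 3·(-401) = 1105

1105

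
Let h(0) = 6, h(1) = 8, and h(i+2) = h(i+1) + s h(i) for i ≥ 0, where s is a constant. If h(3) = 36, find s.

h(2) = 8 + 6s
h(3) = 8 + 14s
So 8 + 14s = 36, giving s = 2.

2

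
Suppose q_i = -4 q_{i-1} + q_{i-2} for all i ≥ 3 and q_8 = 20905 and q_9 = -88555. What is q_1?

5

Rearranging, q_{i-2} = q_i + 4 q_{i-1}.
q_7 = -88555 + 4·20905 = -4935
q_6 = 20905 + 4·(-4935) = 1165
q_5 = -4935 + 4·1165 = -275
q_4 = 1165 + 4·(-275) = 65
q_3 = -275 + 4·65 = -15
q_2 = 65 + 4·(-15) = 5
q_1 = -15 + 4·5 = 5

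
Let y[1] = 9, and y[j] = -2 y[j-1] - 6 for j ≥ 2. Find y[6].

y[2] = -2·9 - 6 = -24
y[3] = -2·(-24) - 6 = 42
y[4] = -2·42 - 6 = -90
y[5] = -2·(-90) - 6 = 174
y[6] = -2·174 - 6 = -354

-354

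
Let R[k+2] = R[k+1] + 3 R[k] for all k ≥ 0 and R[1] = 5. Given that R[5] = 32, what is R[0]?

-3

Let R[0] = v.
R[2] = 5 + 3v
R[3] = 20 + 3v
R[4] = 35 + 12v
R[5] = 95 + 21v
So 95 + 21v = 32, giving v = -3.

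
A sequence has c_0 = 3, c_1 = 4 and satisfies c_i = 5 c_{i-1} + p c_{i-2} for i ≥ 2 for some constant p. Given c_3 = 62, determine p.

-2

c_2 = 20 + 3p
c_3 = 100 + 19p
So 100 + 19p = 62, giving p = -2.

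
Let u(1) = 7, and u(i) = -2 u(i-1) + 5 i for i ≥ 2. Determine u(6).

-124

u(2) = -2*7 + 10 = -4
u(3) = -2*(-4) + 15 = 23
u(4) = -2*23 + 20 = -26
u(5) = -2*(-26) + 25 = 77
u(6) = -2*77 + 30 = -124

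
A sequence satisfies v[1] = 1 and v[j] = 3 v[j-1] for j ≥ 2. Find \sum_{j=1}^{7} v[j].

1093

v[2] = 3*1 = 3
v[3] = 3*3 = 9
v[4] = 3*9 = 27
v[5] = 3*27 = 81
v[6] = 3*81 = 243
v[7] = 3*243 = 729
Sum = 1 + 3 + 9 + 27 + 81 + 243 + 729 = 1093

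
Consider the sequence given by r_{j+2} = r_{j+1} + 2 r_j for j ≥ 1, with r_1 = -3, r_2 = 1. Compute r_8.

-83

r_3 = 1 + 2·(-3) = -5
r_4 = (-5) + 2·1 = -3
r_5 = (-3) + 2·(-5) = -13
r_6 = (-13) + 2·(-3) = -19
r_7 = (-19) + 2·(-13) = -45
r_8 = (-45) + 2·(-19) = -83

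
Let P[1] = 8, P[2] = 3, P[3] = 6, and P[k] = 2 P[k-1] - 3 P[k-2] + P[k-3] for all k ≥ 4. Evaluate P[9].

43

P[4] = 2·6 - 3·3 + 8 = 11
P[5] = 2·11 - 3·6 + 3 = 7
P[6] = 2·7 - 3·11 + 6 = -13
P[7] = 2·(-13) - 3·7 + 11 = -36
P[8] = 2·(-36) - 3·(-13) + 7 = -26
P[9] = 2·(-26) - 3·(-36) + (-13) = 43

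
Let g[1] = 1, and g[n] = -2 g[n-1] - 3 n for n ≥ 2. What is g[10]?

g[2] = -2*1 - 6 = -8
g[3] = -2*(-8) - 9 = 7
g[4] = -2*7 - 12 = -26
g[5] = -2*(-26) - 15 = 37
g[6] = -2*37 - 18 = -92
g[7] = -2*(-92) - 21 = 163
g[8] = -2*163 - 24 = -350
g[9] = -2*(-350) - 27 = 673
g[10] = -2*673 - 30 = -1376

-1376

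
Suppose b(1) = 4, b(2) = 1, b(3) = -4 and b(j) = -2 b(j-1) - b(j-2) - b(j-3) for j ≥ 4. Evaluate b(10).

72

b(4) = -2*(-4) - 1 - 4 = 3
b(5) = -2*3 - (-4) - 1 = -3
b(6) = -2*(-3) - 3 - (-4) = 7
b(7) = -2*7 - (-3) - 3 = -14
b(8) = -2*(-14) - 7 - (-3) = 24
b(9) = -2*24 - (-14) - 7 = -41
b(10) = -2*(-41) - 24 - (-14) = 72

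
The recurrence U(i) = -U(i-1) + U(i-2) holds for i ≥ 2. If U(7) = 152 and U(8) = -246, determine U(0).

Rearranging, U(i-2) = U(i) + U(i-1).
U(6) = -246 + 152 = -94
U(5) = 152 + (-94) = 58
U(4) = -94 + 58 = -36
U(3) = 58 + (-36) = 22
U(2) = -36 + 22 = -14
U(1) = 22 + (-14) = 8
U(0) = -14 + 8 = -6

-6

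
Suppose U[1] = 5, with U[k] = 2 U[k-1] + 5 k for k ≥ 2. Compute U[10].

U[2] = 2·5 + 10 = 20
U[3] = 2·20 + 15 = 55
U[4] = 2·55 + 20 = 130
U[5] = 2·130 + 25 = 285
U[6] = 2·285 + 30 = 600
U[7] = 2·600 + 35 = 1235
U[8] = 2·1235 + 40 = 2510
U[9] = 2·2510 + 45 = 5065
U[10] = 2·5065 + 50 = 10180

10180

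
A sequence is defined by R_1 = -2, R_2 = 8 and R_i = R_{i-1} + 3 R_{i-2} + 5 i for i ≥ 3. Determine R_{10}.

10027

R_3 = 8 + 3(-2) + 15 = 17
R_4 = 17 + 3(8) + 20 = 61
R_5 = 61 + 3(17) + 25 = 137
R_6 = 137 + 3(61) + 30 = 350
R_7 = 350 + 3(137) + 35 = 796
R_8 = 796 + 3(350) + 40 = 1886
R_9 = 1886 + 3(796) + 45 = 4319
R_{10} = 4319 + 3(1886) + 50 = 10027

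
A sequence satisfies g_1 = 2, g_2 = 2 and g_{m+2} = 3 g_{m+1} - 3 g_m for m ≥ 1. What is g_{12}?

g_3 = 3(2) - 3(2) = 0
g_4 = 3(0) - 3(2) = -6
g_5 = 3(-6) - 3(0) = -18
g_6 = 3(-18) - 3(-6) = -36
g_7 = 3(-36) - 3(-18) = -54
g_8 = 3(-54) - 3(-36) = -54
g_9 = 3(-54) - 3(-54) = 0
g_{10} = 3(0) - 3(-54) = 162
g_{11} = 3(162) - 3(0) = 486
g_{12} = 3(486) - 3(162) = 972

972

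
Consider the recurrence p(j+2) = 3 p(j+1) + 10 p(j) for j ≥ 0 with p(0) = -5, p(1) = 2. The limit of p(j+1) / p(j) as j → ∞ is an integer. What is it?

The characteristic equation is r^2 - 3r - 10 = 0, which factors as (r - 5)(r + 2) = 0.
So the roots are 5 and -2. Since |5| > |-2| and the coefficient of 5^j is non-zero, the ratio tends to 5.

5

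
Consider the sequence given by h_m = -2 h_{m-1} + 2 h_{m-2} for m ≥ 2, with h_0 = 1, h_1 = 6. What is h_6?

h_2 = -2(6) + 2(1) = -10
h_3 = -2(-10) + 2(6) = 32
h_4 = -2(32) + 2(-10) = -84
h_5 = -2(-84) + 2(32) = 232
h_6 = -2(232) + 2(-84) = -632

-632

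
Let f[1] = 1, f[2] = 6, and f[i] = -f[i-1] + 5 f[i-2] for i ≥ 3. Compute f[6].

191

f[3] = -6 + 5*1 = -1
f[4] = -(-1) + 5*6 = 31
f[5] = -31 + 5*(-1) = -36
f[6] = -(-36) + 5*31 = 191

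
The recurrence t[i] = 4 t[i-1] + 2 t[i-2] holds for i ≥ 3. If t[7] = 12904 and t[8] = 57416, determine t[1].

7

Rearranging, t[i-2] = (t[i] - 4 t[i-1]) / 2.
t[6] = (57416 - 4(12904)) / 2 = 5800/2 = 2900
t[5] = (12904 - 4(2900)) / 2 = 1304/2 = 652
t[4] = (2900 - 4(652)) / 2 = 292/2 = 146
t[3] = (652 - 4(146)) / 2 = 68/2 = 34
t[2] = (146 - 4(34)) / 2 = 10/2 = 5
t[1] = (34 - 4(5)) / 2 = 14/2 = 7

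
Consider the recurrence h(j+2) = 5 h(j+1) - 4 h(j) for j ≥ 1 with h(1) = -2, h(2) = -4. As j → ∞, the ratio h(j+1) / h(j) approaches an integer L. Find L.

4

The characteristic equation is r^2 - 5r + 4 = 0, which factors as (r - 4)(r - 1) = 0.
So the roots are 4 and 1. Since |4| > |1| and the coefficient of 4^j is non-zero, the ratio tends to 4.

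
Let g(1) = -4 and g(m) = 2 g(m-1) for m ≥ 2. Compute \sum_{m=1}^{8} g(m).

-1020

g(2) = 2(-4) = -8
g(3) = 2(-8) = -16
g(4) = 2(-16) = -32
g(5) = 2(-32) = -64
g(6) = 2(-64) = -128
g(7) = 2(-128) = -256
g(8) = 2(-256) = -512
Sum = (-4) + (-8) + (-16) + (-32) + (-64) + (-128) + (-256) + (-512) = -1020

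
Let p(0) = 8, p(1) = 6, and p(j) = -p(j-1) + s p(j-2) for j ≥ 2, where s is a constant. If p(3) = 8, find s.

p(2) = -6 + 8s
p(3) = 6 - 2s
So 6 - 2s = 8, giving s = -1.

-1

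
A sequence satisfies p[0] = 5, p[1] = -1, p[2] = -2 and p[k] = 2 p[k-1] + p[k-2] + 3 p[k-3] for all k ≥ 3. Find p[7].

305

p[3] = 2*(-2) + (-1) + 3*5 = 10
p[4] = 2*10 + (-2) + 3*(-1) = 15
p[5] = 2*15 + 10 + 3*(-2) = 34
p[6] = 2*34 + 15 + 3*10 = 113
p[7] = 2*113 + 34 + 3*15 = 305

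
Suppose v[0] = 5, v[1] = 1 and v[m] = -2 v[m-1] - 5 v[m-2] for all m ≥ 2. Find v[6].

453

v[2] = -2*1 - 5*5 = -27
v[3] = -2*(-27) - 5*1 = 49
v[4] = -2*49 - 5*(-27) = 37
v[5] = -2*37 - 5*49 = -319
v[6] = -2*(-319) - 5*37 = 453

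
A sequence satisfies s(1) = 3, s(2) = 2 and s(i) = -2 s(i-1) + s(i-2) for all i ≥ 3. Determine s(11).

-1801

s(3) = -2(2) + 3 = -1
s(4) = -2(-1) + 2 = 4
s(5) = -2(4) + (-1) = -9
s(6) = -2(-9) + 4 = 22
s(7) = -2(22) + (-9) = -53
s(8) = -2(-53) + 22 = 128
s(9) = -2(128) + (-53) = -309
s(10) = -2(-309) + 128 = 746
s(11) = -2(746) + (-309) = -1801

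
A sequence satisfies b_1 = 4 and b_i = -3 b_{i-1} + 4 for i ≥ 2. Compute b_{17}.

The fixed point is 4/(1 + 3) = 1, so b_i - 1 = -3(b_{i-1} - 1).
Hence b_i = 3·(-3)^{i-1} + 1.
b_{17} = 3·(-3)^{16} + 1 = 3·43046721 + 1 = 129140164.

129140164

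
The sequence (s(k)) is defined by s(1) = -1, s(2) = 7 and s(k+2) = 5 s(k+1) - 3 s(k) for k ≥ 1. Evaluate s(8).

s(3) = 5(7) - 3(-1) = 38
s(4) = 5(38) - 3(7) = 169
s(5) = 5(169) - 3(38) = 731
s(6) = 5(731) - 3(169) = 3148
s(7) = 5(3148) - 3(731) = 13547
s(8) = 5(13547) - 3(3148) = 58291

58291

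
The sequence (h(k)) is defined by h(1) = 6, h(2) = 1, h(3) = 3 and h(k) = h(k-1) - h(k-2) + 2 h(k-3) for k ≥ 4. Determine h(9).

h(4) = 3 - 1 + 2·6 = 14
h(5) = 14 - 3 + 2·1 = 13
h(6) = 13 - 14 + 2·3 = 5
h(7) = 5 - 13 + 2·14 = 20
h(8) = 20 - 5 + 2·13 = 41
h(9) = 41 - 20 + 2·5 = 31

31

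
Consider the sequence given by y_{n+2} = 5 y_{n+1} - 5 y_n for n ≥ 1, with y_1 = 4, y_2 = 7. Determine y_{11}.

253125

y_3 = 5(7) - 5(4) = 15
y_4 = 5(15) - 5(7) = 40
y_5 = 5(40) - 5(15) = 125
y_6 = 5(125) - 5(40) = 425
y_7 = 5(425) - 5(125) = 1500
y_8 = 5(1500) - 5(425) = 5375
y_9 = 5(5375) - 5(1500) = 19375
y_{10} = 5(19375) - 5(5375) = 70000
y_{11} = 5(70000) - 5(19375) = 253125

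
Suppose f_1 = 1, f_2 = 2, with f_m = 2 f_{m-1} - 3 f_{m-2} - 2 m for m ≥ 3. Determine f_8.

f_3 = 2·2 - 3·1 - 6 = -5
f_4 = 2·(-5) - 3·2 - 8 = -24
f_5 = 2·(-24) - 3·(-5) - 10 = -43
f_6 = 2·(-43) - 3·(-24) - 12 = -26
f_7 = 2·(-26) - 3·(-43) - 14 = 63
f_8 = 2·63 - 3·(-26) - 16 = 188

188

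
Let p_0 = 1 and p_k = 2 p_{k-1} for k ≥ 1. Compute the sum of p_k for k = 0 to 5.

63

p_1 = 2(1) = 2
p_2 = 2(2) = 4
p_3 = 2(4) = 8
p_4 = 2(8) = 16
p_5 = 2(16) = 32
Sum = 1 + 2 + 4 + 8 + 16 + 32 = 63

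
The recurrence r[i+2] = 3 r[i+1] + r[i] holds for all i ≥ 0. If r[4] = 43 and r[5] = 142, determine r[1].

Rearranging, r[i-2] = r[i] - 3 r[i-1].
r[3] = 142 - 3*43 = 13
r[2] = 43 - 3*13 = 4
r[1] = 13 - 3*4 = 1

1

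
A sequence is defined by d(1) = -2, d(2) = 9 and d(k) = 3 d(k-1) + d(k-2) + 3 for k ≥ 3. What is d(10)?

d(3) = 3·9 + (-2) + 3 = 28
d(4) = 3·28 + 9 + 3 = 96
d(5) = 3·96 + 28 + 3 = 319
d(6) = 3·319 + 96 + 3 = 1056
d(7) = 3·1056 + 319 + 3 = 3490
d(8) = 3·3490 + 1056 + 3 = 11529
d(9) = 3·11529 + 3490 + 3 = 38080
d(10) = 3·38080 + 11529 + 3 = 125772

125772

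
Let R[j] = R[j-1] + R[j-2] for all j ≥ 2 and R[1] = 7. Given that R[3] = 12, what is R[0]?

-2

Let R[0] = w.
R[2] = 7 + w
R[3] = 14 + w
So 14 + w = 12, giving w = -2.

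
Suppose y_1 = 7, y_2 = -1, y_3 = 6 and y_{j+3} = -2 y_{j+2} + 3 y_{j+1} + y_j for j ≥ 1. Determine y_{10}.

y_4 = -2(6) + 3(-1) + 7 = -8
y_5 = -2(-8) + 3(6) + (-1) = 33
y_6 = -2(33) + 3(-8) + 6 = -84
y_7 = -2(-84) + 3(33) + (-8) = 259
y_8 = -2(259) + 3(-84) + 33 = -737
y_9 = -2(-737) + 3(259) + (-84) = 2167
y_{10} = -2(2167) + 3(-737) + 259 = -6286

-6286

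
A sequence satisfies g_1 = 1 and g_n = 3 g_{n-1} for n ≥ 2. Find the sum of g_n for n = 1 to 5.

121

g_2 = 3·1 = 3
g_3 = 3·3 = 9
g_4 = 3·9 = 27
g_5 = 3·27 = 81
Sum = 1 + 3 + 9 + 27 + 81 = 121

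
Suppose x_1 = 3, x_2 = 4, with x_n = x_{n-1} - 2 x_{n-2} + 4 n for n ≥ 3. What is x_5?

x_3 = 4 - 2*3 + 12 = 10
x_4 = 10 - 2*4 + 16 = 18
x_5 = 18 - 2*10 + 20 = 18

18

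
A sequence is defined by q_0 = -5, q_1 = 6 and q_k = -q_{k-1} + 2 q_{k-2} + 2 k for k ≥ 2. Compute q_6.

q_2 = -6 + 2*(-5) + 4 = -12
q_3 = -(-12) + 2*6 + 6 = 30
q_4 = -30 + 2*(-12) + 8 = -46
q_5 = -(-46) + 2*30 + 10 = 116
q_6 = -116 + 2*(-46) + 12 = -196

-196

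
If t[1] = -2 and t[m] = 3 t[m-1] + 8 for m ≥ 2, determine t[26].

1694577218882

The fixed point is 8/(1 - 3) = -4, so t[m] + 4 = 3(t[m-1] + 4).
Hence t[m] = 2·3^{m-1} - 4.
t[26] = 2·3^{25} - 4 = 2·847288609443 - 4 = 1694577218882.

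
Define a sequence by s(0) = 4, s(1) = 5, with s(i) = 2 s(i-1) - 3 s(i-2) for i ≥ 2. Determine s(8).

124

s(2) = 2*5 - 3*4 = -2
s(3) = 2*(-2) - 3*5 = -19
s(4) = 2*(-19) - 3*(-2) = -32
s(5) = 2*(-32) - 3*(-19) = -7
s(6) = 2*(-7) - 3*(-32) = 82
s(7) = 2*82 - 3*(-7) = 185
s(8) = 2*185 - 3*82 = 124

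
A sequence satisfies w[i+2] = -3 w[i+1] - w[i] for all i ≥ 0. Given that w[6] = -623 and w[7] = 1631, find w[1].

7

Rearranging, w[i-2] = -(w[i] + 3 w[i-1]).
w[5] = -(1631 + 3·(-623)) = 238
w[4] = -(-623 + 3·238) = -91
w[3] = -(238 + 3·(-91)) = 35
w[2] = -(-91 + 3·35) = -14
w[1] = -(35 + 3·(-14)) = 7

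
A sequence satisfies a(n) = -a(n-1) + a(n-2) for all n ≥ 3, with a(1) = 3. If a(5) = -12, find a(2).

Let a(2) = z.
a(3) = 3 - z
a(4) = -3 + 2z
a(5) = 6 - 3z
So 6 - 3z = -12, giving z = 6.

6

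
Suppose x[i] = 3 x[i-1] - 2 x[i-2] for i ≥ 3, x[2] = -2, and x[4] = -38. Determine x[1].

4

Let x[1] = y.
x[3] = -6 - 2y
x[4] = -14 - 6y
So -14 - 6y = -38, giving y = 4.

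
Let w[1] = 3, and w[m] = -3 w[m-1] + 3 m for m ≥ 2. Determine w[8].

-3684

w[2] = -3·3 + 6 = -3
w[3] = -3·(-3) + 9 = 18
w[4] = -3·18 + 12 = -42
w[5] = -3·(-42) + 15 = 141
w[6] = -3·141 + 18 = -405
w[7] = -3·(-405) + 21 = 1236
w[8] = -3·1236 + 24 = -3684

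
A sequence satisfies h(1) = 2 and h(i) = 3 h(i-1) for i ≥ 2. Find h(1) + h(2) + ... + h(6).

h(2) = 3(2) = 6
h(3) = 3(6) = 18
h(4) = 3(18) = 54
h(5) = 3(54) = 162
h(6) = 3(162) = 486
Sum = 2 + 6 + 18 + 54 + 162 + 486 = 728

728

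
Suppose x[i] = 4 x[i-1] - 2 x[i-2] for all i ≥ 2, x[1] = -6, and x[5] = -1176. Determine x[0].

2

Let x[0] = y.
x[2] = -24 - 2y
x[3] = -84 - 8y
x[4] = -288 - 28y
x[5] = -984 - 96y
So -984 - 96y = -1176, giving y = 2.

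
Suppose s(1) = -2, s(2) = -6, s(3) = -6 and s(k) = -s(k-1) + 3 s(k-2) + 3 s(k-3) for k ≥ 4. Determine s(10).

-486

s(4) = -(-6) + 3(-6) + 3(-2) = -18
s(5) = -(-18) + 3(-6) + 3(-6) = -18
s(6) = -(-18) + 3(-18) + 3(-6) = -54
s(7) = -(-54) + 3(-18) + 3(-18) = -54
s(8) = -(-54) + 3(-54) + 3(-18) = -162
s(9) = -(-162) + 3(-54) + 3(-54) = -162
s(10) = -(-162) + 3(-162) + 3(-54) = -486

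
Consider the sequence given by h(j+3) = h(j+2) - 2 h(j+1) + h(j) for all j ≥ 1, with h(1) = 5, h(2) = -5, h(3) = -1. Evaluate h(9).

h(4) = (-1) - 2(-5) + 5 = 14
h(5) = 14 - 2(-1) + (-5) = 11
h(6) = 11 - 2(14) + (-1) = -18
h(7) = (-18) - 2(11) + 14 = -26
h(8) = (-26) - 2(-18) + 11 = 21
h(9) = 21 - 2(-26) + (-18) = 55

55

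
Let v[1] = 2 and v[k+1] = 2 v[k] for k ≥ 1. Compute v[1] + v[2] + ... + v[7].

v[2] = 2·2 = 4
v[3] = 2·4 = 8
v[4] = 2·8 = 16
v[5] = 2·16 = 32
v[6] = 2·32 = 64
v[7] = 2·64 = 128
Sum = 2 + 4 + 8 + 16 + 32 + 64 + 128 = 254

254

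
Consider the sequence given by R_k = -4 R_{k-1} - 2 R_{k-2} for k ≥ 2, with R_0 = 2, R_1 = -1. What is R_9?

3824

R_2 = -4·(-1) - 2·2 = 0
R_3 = -4·0 - 2·(-1) = 2
R_4 = -4·2 - 2·0 = -8
R_5 = -4·(-8) - 2·2 = 28
R_6 = -4·28 - 2·(-8) = -96
R_7 = -4·(-96) - 2·28 = 328
R_8 = -4·328 - 2·(-96) = -1120
R_9 = -4·(-1120) - 2·328 = 3824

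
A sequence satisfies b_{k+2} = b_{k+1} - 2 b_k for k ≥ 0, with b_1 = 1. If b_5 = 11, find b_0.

Let b_0 = w.
b_2 = 1 - 2w
b_3 = -1 - 2w
b_4 = -3 + 2w
b_5 = -1 + 6w
So -1 + 6w = 11, giving w = 2.

2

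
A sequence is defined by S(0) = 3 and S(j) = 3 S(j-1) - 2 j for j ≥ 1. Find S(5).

371

S(1) = 3·3 - 2 = 7
S(2) = 3·7 - 4 = 17
S(3) = 3·17 - 6 = 45
S(4) = 3·45 - 8 = 127
S(5) = 3·127 - 10 = 371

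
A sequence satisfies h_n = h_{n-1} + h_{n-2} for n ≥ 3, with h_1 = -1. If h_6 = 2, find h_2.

1

Let h_2 = x.
h_3 = -1 + x
h_4 = -1 + 2x
h_5 = -2 + 3x
h_6 = -3 + 5x
So -3 + 5x = 2, giving x = 1.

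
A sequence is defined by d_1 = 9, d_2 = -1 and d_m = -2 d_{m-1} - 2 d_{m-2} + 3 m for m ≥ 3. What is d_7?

43

d_3 = -2(-1) - 2(9) + 9 = -7
d_4 = -2(-7) - 2(-1) + 12 = 28
d_5 = -2(28) - 2(-7) + 15 = -27
d_6 = -2(-27) - 2(28) + 18 = 16
d_7 = -2(16) - 2(-27) + 21 = 43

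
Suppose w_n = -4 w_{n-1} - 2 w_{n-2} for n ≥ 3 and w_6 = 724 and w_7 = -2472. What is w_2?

Rearranging, w_{n-2} = (w_n + 4 w_{n-1}) / -2.
w_5 = (-2472 + 4·724) / -2 = 424/-2 = -212
w_4 = (724 + 4·(-212)) / -2 = -124/-2 = 62
w_3 = (-212 + 4·62) / -2 = 36/-2 = -18
w_2 = (62 + 4·(-18)) / -2 = -10/-2 = 5

5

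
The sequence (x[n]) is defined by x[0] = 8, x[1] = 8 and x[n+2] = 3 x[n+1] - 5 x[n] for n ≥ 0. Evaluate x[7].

x[2] = 3*8 - 5*8 = -16
x[3] = 3*(-16) - 5*8 = -88
x[4] = 3*(-88) - 5*(-16) = -184
x[5] = 3*(-184) - 5*(-88) = -112
x[6] = 3*(-112) - 5*(-184) = 584
x[7] = 3*584 - 5*(-112) = 2312

2312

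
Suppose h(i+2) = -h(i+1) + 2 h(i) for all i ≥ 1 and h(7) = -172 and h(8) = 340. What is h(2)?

4

Rearranging, h(i-2) = (h(i) + h(i-1)) / 2.
h(6) = (340 + (-172)) / 2 = 168/2 = 84
h(5) = (-172 + 84) / 2 = -88/2 = -44
h(4) = (84 + (-44)) / 2 = 40/2 = 20
h(3) = (-44 + 20) / 2 = -24/2 = -12
h(2) = (20 + (-12)) / 2 = 8/2 = 4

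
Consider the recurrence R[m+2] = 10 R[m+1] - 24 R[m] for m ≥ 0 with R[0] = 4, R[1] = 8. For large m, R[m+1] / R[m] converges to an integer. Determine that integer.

The characteristic equation is r^2 - 10r + 24 = 0, which factors as (r - 6)(r - 4) = 0.
So the roots are 6 and 4. Since |6| > |4| and the coefficient of 6^m is non-zero, the ratio tends to 6.

6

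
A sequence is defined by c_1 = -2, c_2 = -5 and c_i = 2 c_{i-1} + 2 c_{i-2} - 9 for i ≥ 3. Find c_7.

-1397

c_3 = 2·(-5) + 2·(-2) - 9 = -23
c_4 = 2·(-23) + 2·(-5) - 9 = -65
c_5 = 2·(-65) + 2·(-23) - 9 = -185
c_6 = 2·(-185) + 2·(-65) - 9 = -509
c_7 = 2·(-509) + 2·(-185) - 9 = -1397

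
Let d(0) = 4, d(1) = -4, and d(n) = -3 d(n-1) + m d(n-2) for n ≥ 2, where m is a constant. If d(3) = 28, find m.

-4

d(2) = 12 + 4m
d(3) = -36 - 16m
So -36 - 16m = 28, giving m = -4.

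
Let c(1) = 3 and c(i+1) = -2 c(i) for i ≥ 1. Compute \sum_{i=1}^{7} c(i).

129

c(2) = -2*3 = -6
c(3) = -2*(-6) = 12
c(4) = -2*12 = -24
c(5) = -2*(-24) = 48
c(6) = -2*48 = -96
c(7) = -2*(-96) = 192
Sum = 3 + (-6) + 12 + (-24) + 48 + (-96) + 192 = 129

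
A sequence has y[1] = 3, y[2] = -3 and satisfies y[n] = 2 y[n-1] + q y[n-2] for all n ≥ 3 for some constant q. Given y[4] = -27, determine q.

-5

y[3] = -6 + 3q
y[4] = -12 + 3q
So -12 + 3q = -27, giving q = -5.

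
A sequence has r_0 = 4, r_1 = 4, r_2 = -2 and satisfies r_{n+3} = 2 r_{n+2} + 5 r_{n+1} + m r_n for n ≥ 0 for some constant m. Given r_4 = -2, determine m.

r_3 = 16 + 4m
r_4 = 22 + 12m
So 22 + 12m = -2, giving m = -2.

-2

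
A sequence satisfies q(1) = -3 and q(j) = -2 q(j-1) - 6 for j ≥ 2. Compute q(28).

The fixed point is -6/(1 + 2) = -2, so q(j) + 2 = -2(q(j-1) + 2).
Hence q(j) = -1·(-2)^{j-1} - 2.
q(28) = -1·(-2)^{27} - 2 = -1·-134217728 - 2 = 134217726.

134217726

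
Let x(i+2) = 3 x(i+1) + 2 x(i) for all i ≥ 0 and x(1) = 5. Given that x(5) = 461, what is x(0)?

Let x(0) = y.
x(2) = 15 + 2y
x(3) = 55 + 6y
x(4) = 195 + 22y
x(5) = 695 + 78y
So 695 + 78y = 461, giving y = -3.

-3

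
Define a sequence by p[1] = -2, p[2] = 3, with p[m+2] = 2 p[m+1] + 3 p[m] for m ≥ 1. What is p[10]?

4923

p[3] = 2·3 + 3·(-2) = 0
p[4] = 2·0 + 3·3 = 9
p[5] = 2·9 + 3·0 = 18
p[6] = 2·18 + 3·9 = 63
p[7] = 2·63 + 3·18 = 180
p[8] = 2·180 + 3·63 = 549
p[9] = 2·549 + 3·180 = 1638
p[10] = 2·1638 + 3·549 = 4923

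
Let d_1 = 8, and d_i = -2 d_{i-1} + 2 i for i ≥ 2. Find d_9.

d_2 = -2*8 + 4 = -12
d_3 = -2*(-12) + 6 = 30
d_4 = -2*30 + 8 = -52
d_5 = -2*(-52) + 10 = 114
d_6 = -2*114 + 12 = -216
d_7 = -2*(-216) + 14 = 446
d_8 = -2*446 + 16 = -876
d_9 = -2*(-876) + 18 = 1770

1770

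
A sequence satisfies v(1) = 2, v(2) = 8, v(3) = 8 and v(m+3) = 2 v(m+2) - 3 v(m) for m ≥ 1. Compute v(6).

-32

v(4) = 2(8) - 3(2) = 10
v(5) = 2(10) - 3(8) = -4
v(6) = 2(-4) - 3(8) = -32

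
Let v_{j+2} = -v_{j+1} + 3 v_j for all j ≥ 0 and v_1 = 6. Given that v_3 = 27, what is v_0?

-1

Let v_0 = x.
v_2 = -6 + 3x
v_3 = 24 - 3x
So 24 - 3x = 27, giving x = -1.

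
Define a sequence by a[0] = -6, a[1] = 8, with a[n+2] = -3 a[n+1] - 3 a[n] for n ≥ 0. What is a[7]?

a[2] = -3(8) - 3(-6) = -6
a[3] = -3(-6) - 3(8) = -6
a[4] = -3(-6) - 3(-6) = 36
a[5] = -3(36) - 3(-6) = -90
a[6] = -3(-90) - 3(36) = 162
a[7] = -3(162) - 3(-90) = -216

-216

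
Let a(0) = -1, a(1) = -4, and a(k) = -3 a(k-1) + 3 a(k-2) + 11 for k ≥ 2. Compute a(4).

a(2) = -3*(-4) + 3*(-1) + 11 = 20
a(3) = -3*20 + 3*(-4) + 11 = -61
a(4) = -3*(-61) + 3*20 + 11 = 254

254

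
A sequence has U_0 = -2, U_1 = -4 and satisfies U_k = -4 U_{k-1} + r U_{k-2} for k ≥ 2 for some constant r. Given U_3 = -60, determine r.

1

U_2 = 16 - 2r
U_3 = -64 + 4r
So -64 + 4r = -60, giving r = 1.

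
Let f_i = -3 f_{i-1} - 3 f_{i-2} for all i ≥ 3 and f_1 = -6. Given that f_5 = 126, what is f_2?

-2

Let f_2 = w.
f_3 = 18 - 3w
f_4 = -54 + 6w
f_5 = 108 - 9w
So 108 - 9w = 126, giving w = -2.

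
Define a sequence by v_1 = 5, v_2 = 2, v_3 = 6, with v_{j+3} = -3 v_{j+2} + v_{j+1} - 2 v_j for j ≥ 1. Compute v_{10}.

-39858

v_4 = -3(6) + 2 - 2(5) = -26
v_5 = -3(-26) + 6 - 2(2) = 80
v_6 = -3(80) + (-26) - 2(6) = -278
v_7 = -3(-278) + 80 - 2(-26) = 966
v_8 = -3(966) + (-278) - 2(80) = -3336
v_9 = -3(-3336) + 966 - 2(-278) = 11530
v_{10} = -3(11530) + (-3336) - 2(966) = -39858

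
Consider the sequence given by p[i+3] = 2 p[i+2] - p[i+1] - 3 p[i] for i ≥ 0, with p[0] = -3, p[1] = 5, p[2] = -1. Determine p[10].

p[3] = 2*(-1) - 5 - 3*(-3) = 2
p[4] = 2*2 - (-1) - 3*5 = -10
p[5] = 2*(-10) - 2 - 3*(-1) = -19
p[6] = 2*(-19) - (-10) - 3*2 = -34
p[7] = 2*(-34) - (-19) - 3*(-10) = -19
p[8] = 2*(-19) - (-34) - 3*(-19) = 53
p[9] = 2*53 - (-19) - 3*(-34) = 227
p[10] = 2*227 - 53 - 3*(-19) = 458

458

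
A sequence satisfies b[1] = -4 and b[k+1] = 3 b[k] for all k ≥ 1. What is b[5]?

-324

b[2] = 3·(-4) = -12
b[3] = 3·(-12) = -36
b[4] = 3·(-36) = -108
b[5] = 3·(-108) = -324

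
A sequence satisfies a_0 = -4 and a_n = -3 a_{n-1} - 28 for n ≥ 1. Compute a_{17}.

The fixed point is -28/(1 + 3) = -7, so a_n + 7 = -3(a_{n-1} + 7).
Hence a_n = 3·(-3)^n - 7.
a_{17} = 3·(-3)^{17} - 7 = 3·-129140163 - 7 = -387420496.

-387420496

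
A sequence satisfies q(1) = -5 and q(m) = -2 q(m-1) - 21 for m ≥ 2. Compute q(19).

The fixed point is -21/(1 + 2) = -7, so q(m) + 7 = -2(q(m-1) + 7).
Hence q(m) = 2·(-2)^{m-1} - 7.
q(19) = 2·(-2)^{18} - 7 = 2·262144 - 7 = 524281.

524281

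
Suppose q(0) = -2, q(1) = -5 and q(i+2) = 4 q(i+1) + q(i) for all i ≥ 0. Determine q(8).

q(2) = 4(-5) + (-2) = -22
q(3) = 4(-22) + (-5) = -93
q(4) = 4(-93) + (-22) = -394
q(5) = 4(-394) + (-93) = -1669
q(6) = 4(-1669) + (-394) = -7070
q(7) = 4(-7070) + (-1669) = -29949
q(8) = 4(-29949) + (-7070) = -126866

-126866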